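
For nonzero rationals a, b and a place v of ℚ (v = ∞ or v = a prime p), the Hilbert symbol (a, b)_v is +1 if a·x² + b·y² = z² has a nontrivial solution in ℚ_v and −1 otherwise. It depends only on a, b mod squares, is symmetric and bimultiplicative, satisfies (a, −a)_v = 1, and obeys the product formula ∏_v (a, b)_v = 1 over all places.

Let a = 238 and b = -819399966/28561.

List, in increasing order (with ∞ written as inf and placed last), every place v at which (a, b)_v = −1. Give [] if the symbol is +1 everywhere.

[7, 11]

(a, b) ≡ (238, -7854) mod (ℚ^×)²; places V = {2, 3, 7, 11, 13, 17, 19, ∞}.
(a,b)_2: α=1, β=1; u≡7, v≡1 (mod 8); ε(u)ε(v)=1·0, αω(v)=1·0, βω(u)=1·0; sum ≡ 0  ⇒  +1.
(a,b)_7: α=1, u≡6; β=1, v≡5 (mod 7); (6|7)=-1, (5|7)=-1; sign (−1)^1·-1^1·-1^1 = -1.
(a,b)_17: α=1, u≡14; β=3, v≡5 (mod 17); (14|17)=-1, (5|17)=-1; sign (−1)^0·-1^3·-1^1 = +1.
(a,b)_13: α=0, u≡4; β=-4, v≡5 (mod 13); (4|13)=+1, (5|13)=-1; sign (−1)^0·+1^-4·-1^0 = +1.
(a,b)_∞: sgn(238)=+, sgn(-7854)=−, so +1.
(a,b)_3: α=0, u≡1; β=1, v≡1 (mod 3); (1|3)=+1, (1|3)=+1; sign (−1)^0·+1^1·+1^0 = +1.
(a,b)_19: α=0, u≡10; β=2, v≡12 (mod 19); (10|19)=-1, (12|19)=-1; sign (−1)^0·-1^2·-1^0 = +1.
(a,b)_11: α=0, u≡7; β=1, v≡1 (mod 11); (7|11)=-1, (1|11)=+1; sign (−1)^0·-1^1·+1^0 = -1.
Ram(238, -7854) = {7, 11}; no ℚ_7-point on the conic.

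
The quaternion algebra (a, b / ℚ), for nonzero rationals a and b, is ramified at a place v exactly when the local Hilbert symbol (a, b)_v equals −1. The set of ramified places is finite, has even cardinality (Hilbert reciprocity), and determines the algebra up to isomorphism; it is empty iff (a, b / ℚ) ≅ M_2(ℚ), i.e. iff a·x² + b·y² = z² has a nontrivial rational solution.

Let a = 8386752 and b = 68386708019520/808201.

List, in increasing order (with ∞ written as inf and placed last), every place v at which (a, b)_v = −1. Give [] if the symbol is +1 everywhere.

(a, b) ≡ (3, 1045) mod (ℚ^×)²; places V = {2, 3, 5, 11, 17, 19, 29, 31, ∞}.
(a,b)_11: α=2, u≡1; β=3, v≡8 (mod 11); (1|11)=+1, (8|11)=-1; sign (−1)^0·+1^3·-1^2 = +1.
(a,b)_31: α=0, u≡12; β=-2, v≡26 (mod 31); (12|31)=-1, (26|31)=-1; sign (−1)^0·-1^-2·-1^0 = +1.
(a,b)_3: α=1, u≡1; β=4, v≡1 (mod 3); (1|3)=+1, (1|3)=+1; sign (−1)^0·+1^4·+1^1 = +1.
(a,b)_29: α=0, u≡10; β=-2, v≡5 (mod 29); (10|29)=-1, (5|29)=+1; sign (−1)^0·-1^-2·+1^0 = +1.
(a,b)_19: α=2, u≡14; β=3, v≡11 (mod 19); (14|19)=-1, (11|19)=+1; sign (−1)^0·-1^3·+1^2 = -1.
(a,b)_5: α=0, u≡2; β=1, v≡4 (mod 5); (2|5)=-1, (4|5)=+1; sign (−1)^0·-1^1·+1^0 = -1.
(a,b)_2: α=6, β=6; u≡3, v≡5 (mod 8); ε(u)ε(v)=1·0, αω(v)=6·1, βω(u)=6·1; sum ≡ 0  ⇒  +1.
(a,b)_17: α=0, u≡6; β=2, v≡1 (mod 17); (6|17)=-1, (1|17)=+1; sign (−1)^0·-1^2·+1^0 = +1.
(a,b)_∞: sgn(3)=+, sgn(1045)=+, so +1.
Ram(3, 1045) = {5, 19}; no ℚ_5-point on the conic.

[5, 19]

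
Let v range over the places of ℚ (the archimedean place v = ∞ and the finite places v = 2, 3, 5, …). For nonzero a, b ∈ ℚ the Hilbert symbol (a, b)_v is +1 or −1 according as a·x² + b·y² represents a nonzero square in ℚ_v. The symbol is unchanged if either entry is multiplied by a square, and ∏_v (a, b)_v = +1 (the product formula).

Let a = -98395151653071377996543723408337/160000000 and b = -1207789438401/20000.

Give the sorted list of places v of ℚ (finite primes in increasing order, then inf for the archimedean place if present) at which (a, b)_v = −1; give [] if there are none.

[3, 5, 13, 19, 29, inf]

(a, b) ≡ (-3653130, -42978) mod (ℚ^×)²; places V = {2, 3, 5, 7, 11, 13, 17, 19, 29, ∞}.
(a,b)_3: α=13, u≡2; β=5, v≡2 (mod 3); (2|3)=-1, (2|3)=-1; sign (−1)^1·-1^5·-1^13 = -1.
(a,b)_29: α=3, u≡16; β=1, v≡12 (mod 29); (16|29)=+1, (12|29)=-1; sign (−1)^0·+1^1·-1^3 = -1.
(a,b)_17: α=3, u≡3; β=2, v≡2 (mod 17); (3|17)=-1, (2|17)=+1; sign (−1)^0·-1^2·+1^3 = +1.
(a,b)_13: α=3, u≡5; β=1, v≡12 (mod 13); (5|13)=-1, (12|13)=+1; sign (−1)^0·-1^1·+1^3 = -1.
(a,b)_5: α=-7, u≡1; β=-4, v≡2 (mod 5); (1|5)=+1, (2|5)=-1; sign (−1)^0·+1^-4·-1^-7 = -1.
(a,b)_19: α=3, u≡2; β=1, v≡10 (mod 19); (2|19)=-1, (10|19)=-1; sign (−1)^1·-1^1·-1^3 = -1.
(a,b)_2: α=-11, β=-5; u≡3, v≡7 (mod 8); ε(u)ε(v)=1·1, αω(v)=-11·0, βω(u)=-5·1; sum ≡ 0  ⇒  +1.
(a,b)_7: α=10, u≡1; β=4, v≡1 (mod 7); (1|7)=+1, (1|7)=+1; sign (−1)^0·+1^4·+1^10 = +1.
(a,b)_11: α=2, u≡1; β=0, v≡2 (mod 11); (1|11)=+1, (2|11)=-1; sign (−1)^0·+1^0·-1^2 = +1.
(a,b)_∞: sgn(-3653130)=−, sgn(-42978)=−, so -1.
(-3653130, -42978 / ℚ) ramifies at {3, 5, 13, 19, 29, ∞}: a division algebra.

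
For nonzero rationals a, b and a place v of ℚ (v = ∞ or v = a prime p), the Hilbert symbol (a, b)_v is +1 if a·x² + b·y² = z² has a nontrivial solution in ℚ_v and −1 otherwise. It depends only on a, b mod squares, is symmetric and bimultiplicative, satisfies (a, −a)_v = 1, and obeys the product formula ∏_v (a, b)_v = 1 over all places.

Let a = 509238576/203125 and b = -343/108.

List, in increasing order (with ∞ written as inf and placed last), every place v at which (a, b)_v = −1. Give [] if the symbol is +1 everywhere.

Mod squares: a ≡ 143, b ≡ -21. Check v ∈ {∞, 2, 3, 5, 7, 11, 13}.
v=∞: 143 > 0 and -21 < 0  ⇒  (a,b)_∞ = +1.
v=11: a=11^1·(≡8), b=11^0·(≡1) mod 11; (8|11)=-1, (1|11)=+1; (−1)^{1·0·5}·(-1)^0·(+1)^1 = +1.
v=3: a=3^10·(≡2), b=3^-3·(≡2) mod 3; (2|3)=-1, (2|3)=-1; (−1)^{10·-3·1}·(-1)^-3·(-1)^10 = -1.
v=5: a=5^-6·(≡2), b=5^0·(≡4) mod 5; (2|5)=-1, (4|5)=+1; (−1)^{-6·0·2}·(-1)^0·(+1)^-6 = +1.
v=13: a=13^-1·(≡11), b=13^0·(≡2) mod 13; (11|13)=-1, (2|13)=-1; (−1)^{-1·0·6}·(-1)^0·(-1)^-1 = -1.
v=2: v_2(a)=4, v_2(b)=-2; units ≡ 7, 3 (mod 8); ε·ε+αω+βω = 1·1+4·1+-2·0 ≡ 1  ⇒  (a,b)_2 = -1.
v=7: a=7^2·(≡3), b=7^3·(≡2) mod 7; (3|7)=-1, (2|7)=+1; (−1)^{2·3·3}·(-1)^3·(+1)^2 = -1.
(143, -21 / ℚ) ramifies at {2, 3, 7, 13}: a division algebra.

[2, 3, 7, 13]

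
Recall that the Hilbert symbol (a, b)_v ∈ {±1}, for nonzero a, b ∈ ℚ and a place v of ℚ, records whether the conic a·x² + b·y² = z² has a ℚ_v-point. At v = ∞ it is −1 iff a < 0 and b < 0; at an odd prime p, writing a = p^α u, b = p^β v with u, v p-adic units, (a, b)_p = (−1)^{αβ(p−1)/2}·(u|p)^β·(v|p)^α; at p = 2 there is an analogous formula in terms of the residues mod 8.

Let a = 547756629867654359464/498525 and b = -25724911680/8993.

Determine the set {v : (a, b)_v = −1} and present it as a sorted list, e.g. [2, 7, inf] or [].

Mod squares: a ≡ 123234, b ≡ -902785. Check v ∈ {∞, 2, 3, 5, 13, 17, 19, 23, 29, 31, 43, 47}.
v=19: a=19^3·(≡11), b=19^1·(≡9) mod 19; (11|19)=+1, (9|19)=+1; (−1)^{3·1·9}·(+1)^1·(+1)^3 = -1.
v=13: a=13^2·(≡7), b=13^1·(≡10) mod 13; (7|13)=-1, (10|13)=+1; (−1)^{2·1·6}·(-1)^1·(+1)^2 = -1.
v=2: v_2(a)=3, v_2(b)=6; units ≡ 1, 7 (mod 8); ε·ε+αω+βω = 0·1+3·0+6·0 ≡ 0  ⇒  (a,b)_2 = +1.
v=23: a=23^-1·(≡11), b=23^-2·(≡11) mod 23; (11|23)=-1, (11|23)=-1; (−1)^{-1·-2·11}·(-1)^-2·(-1)^-1 = -1.
v=17: a=17^-2·(≡1), b=17^-1·(≡10) mod 17; (1|17)=+1, (10|17)=-1; (−1)^{-2·-1·8}·(+1)^-1·(-1)^-2 = +1.
v=31: a=31^2·(≡10), b=31^0·(≡14) mod 31; (10|31)=+1, (14|31)=+1; (−1)^{2·0·15}·(+1)^0·(+1)^2 = +1.
v=47: a=47^1·(≡25), b=47^0·(≡40) mod 47; (25|47)=+1, (40|47)=-1; (−1)^{1·0·23}·(+1)^0·(-1)^1 = -1.
v=5: a=5^-2·(≡4), b=5^1·(≡3) mod 5; (4|5)=+1, (3|5)=-1; (−1)^{-2·1·2}·(+1)^1·(-1)^-2 = +1.
v=43: a=43^2·(≡32), b=43^1·(≡42) mod 43; (32|43)=-1, (42|43)=-1; (−1)^{2·1·21}·(-1)^1·(-1)^2 = -1.
v=29: a=29^4·(≡5), b=29^2·(≡8) mod 29; (5|29)=+1, (8|29)=-1; (−1)^{4·2·14}·(+1)^2·(-1)^4 = +1.
v=3: a=3^-1·(≡2), b=3^2·(≡2) mod 3; (2|3)=-1, (2|3)=-1; (−1)^{-1·2·1}·(-1)^2·(-1)^-1 = -1.
v=∞: 123234 > 0 and -902785 < 0  ⇒  (a,b)_∞ = +1.
(123234, -902785 / ℚ) ramifies at {3, 13, 19, 23, 43, 47}: a division algebra.

[3, 13, 19, 23, 43, 47]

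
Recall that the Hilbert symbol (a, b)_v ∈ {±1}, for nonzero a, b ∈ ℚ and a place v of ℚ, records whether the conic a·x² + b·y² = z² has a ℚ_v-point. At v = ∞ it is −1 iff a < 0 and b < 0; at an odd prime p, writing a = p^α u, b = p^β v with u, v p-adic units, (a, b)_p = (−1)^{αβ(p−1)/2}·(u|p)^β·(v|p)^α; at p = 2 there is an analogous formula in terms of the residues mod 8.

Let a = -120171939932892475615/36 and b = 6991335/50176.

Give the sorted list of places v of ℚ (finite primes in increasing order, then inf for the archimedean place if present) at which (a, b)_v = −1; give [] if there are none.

[13, 17, 29, 37]

(a, b) ≡ (-101935, 776815) mod (ℚ^×)²; places V = {2, 3, 5, 7, 13, 17, 19, 29, 37, ∞}.
(a,b)_37: α=3, u≡32; β=1, v≡36 (mod 37); (32|37)=-1, (36|37)=+1; sign (−1)^0·-1^1·+1^3 = -1.
(a,b)_19: α=3, u≡15; β=1, v≡9 (mod 19); (15|19)=-1, (9|19)=+1; sign (−1)^1·-1^1·+1^3 = +1.
(a,b)_2: α=-2, β=-10; u≡1, v≡7 (mod 8); ε(u)ε(v)=0·1, αω(v)=-2·0, βω(u)=-10·0; sum ≡ 0  ⇒  +1.
(a,b)_5: α=1, u≡2; β=1, v≡2 (mod 5); (2|5)=-1, (2|5)=-1; sign (−1)^0·-1^1·-1^1 = +1.
(a,b)_∞: sgn(-101935)=−, sgn(776815)=+, so +1.
(a,b)_3: α=-2, u≡2; β=2, v≡1 (mod 3); (2|3)=-1, (1|3)=+1; sign (−1)^0·-1^2·+1^-2 = +1.
(a,b)_13: α=4, u≡6; β=1, v≡7 (mod 13); (6|13)=-1, (7|13)=-1; sign (−1)^0·-1^1·-1^4 = -1.
(a,b)_17: α=4, u≡14; β=1, v≡16 (mod 17); (14|17)=-1, (16|17)=+1; sign (−1)^0·-1^1·+1^4 = -1.
(a,b)_7: α=0, u≡6; β=-2, v≡4 (mod 7); (6|7)=-1, (4|7)=+1; sign (−1)^0·-1^-2·+1^0 = +1.
(a,b)_29: α=1, u≡23; β=0, v≡17 (mod 29); (23|29)=+1, (17|29)=-1; sign (−1)^0·+1^0·-1^1 = -1.
(-101935, 776815 / ℚ) ramifies at {13, 17, 29, 37}: a division algebra.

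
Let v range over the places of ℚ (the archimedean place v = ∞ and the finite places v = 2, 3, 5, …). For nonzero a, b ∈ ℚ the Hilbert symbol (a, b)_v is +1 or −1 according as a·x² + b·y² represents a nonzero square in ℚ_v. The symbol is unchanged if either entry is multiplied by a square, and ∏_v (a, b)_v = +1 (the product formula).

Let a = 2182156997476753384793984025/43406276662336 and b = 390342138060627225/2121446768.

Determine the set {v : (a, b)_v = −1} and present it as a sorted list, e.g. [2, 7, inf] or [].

Mod squares: a ≡ 41, b ≡ 12903. Check v ∈ {∞, 2, 3, 5, 7, 11, 17, 23, 29, 41}.
v=17: a=17^6·(≡6), b=17^3·(≡3) mod 17; (6|17)=-1, (3|17)=-1; (−1)^{6·3·8}·(-1)^3·(-1)^6 = -1.
v=29: a=29^6·(≡14), b=29^4·(≡10) mod 29; (14|29)=-1, (10|29)=-1; (−1)^{6·4·14}·(-1)^4·(-1)^6 = +1.
v=23: a=23^0·(≡2), b=23^-1·(≡4) mod 23; (2|23)=+1, (4|23)=+1; (−1)^{0·-1·11}·(+1)^-1·(+1)^0 = +1.
v=41: a=41^3·(≡8), b=41^2·(≡15) mod 41; (8|41)=+1, (15|41)=-1; (−1)^{3·2·20}·(+1)^2·(-1)^3 = -1.
v=5: a=5^2·(≡1), b=5^2·(≡3) mod 5; (1|5)=+1, (3|5)=-1; (−1)^{2·2·2}·(+1)^2·(-1)^2 = +1.
v=2: v_2(a)=-6, v_2(b)=-4; units ≡ 1, 7 (mod 8); ε·ε+αω+βω = 0·1+-6·0+-4·0 ≡ 0  ⇒  (a,b)_2 = +1.
v=3: a=3^6·(≡2), b=3^5·(≡2) mod 3; (2|3)=-1, (2|3)=-1; (−1)^{6·5·1}·(-1)^5·(-1)^6 = -1.
v=11: a=11^2·(≡7), b=11^1·(≡6) mod 11; (7|11)=-1, (6|11)=-1; (−1)^{2·1·5}·(-1)^1·(-1)^2 = -1.
v=7: a=7^-14·(≡6), b=7^-8·(≡1) mod 7; (6|7)=-1, (1|7)=+1; (−1)^{-14·-8·3}·(-1)^-8·(+1)^-14 = +1.
v=∞: 41 > 0 and 12903 > 0  ⇒  (a,b)_∞ = +1.
Ram(41, 12903) = {3, 11, 17, 41}; no ℚ_3-point on the conic.

[3, 11, 17, 41]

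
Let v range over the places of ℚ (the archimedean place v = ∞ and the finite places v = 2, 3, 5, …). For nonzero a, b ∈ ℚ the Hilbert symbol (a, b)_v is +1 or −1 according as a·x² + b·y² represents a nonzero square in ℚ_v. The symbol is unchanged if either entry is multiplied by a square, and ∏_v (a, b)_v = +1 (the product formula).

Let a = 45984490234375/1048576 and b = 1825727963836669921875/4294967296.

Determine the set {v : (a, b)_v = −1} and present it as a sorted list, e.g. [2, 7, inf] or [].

[2, 7]

(a, b) ≡ (55, 1155) mod (ℚ^×)²; places V = {2, 3, 5, 7, 11, 19, ∞}.
(a,b)_5: α=9, u≡4; β=15, v≡4 (mod 5); (4|5)=+1, (4|5)=+1; sign (−1)^0·+1^15·+1^9 = +1.
(a,b)_3: α=0, u≡1; β=1, v≡1 (mod 3); (1|3)=+1, (1|3)=+1; sign (−1)^0·+1^1·+1^0 = +1.
(a,b)_2: α=-20, β=-32; u≡7, v≡3 (mod 8); ε(u)ε(v)=1·1, αω(v)=-20·1, βω(u)=-32·0; sum ≡ 1  ⇒  -1.
(a,b)_11: α=3, u≡9; β=5, v≡8 (mod 11); (9|11)=+1, (8|11)=-1; sign (−1)^1·+1^5·-1^3 = +1.
(a,b)_7: α=2, u≡6; β=3, v≡1 (mod 7); (6|7)=-1, (1|7)=+1; sign (−1)^0·-1^3·+1^2 = -1.
(a,b)_∞: sgn(55)=+, sgn(1155)=+, so +1.
(a,b)_19: α=2, u≡17; β=2, v≡15 (mod 19); (17|19)=+1, (15|19)=-1; sign (−1)^0·+1^2·-1^2 = +1.
|Ram(55, 1155)| = 2, even; anisotropic at {2, 7}.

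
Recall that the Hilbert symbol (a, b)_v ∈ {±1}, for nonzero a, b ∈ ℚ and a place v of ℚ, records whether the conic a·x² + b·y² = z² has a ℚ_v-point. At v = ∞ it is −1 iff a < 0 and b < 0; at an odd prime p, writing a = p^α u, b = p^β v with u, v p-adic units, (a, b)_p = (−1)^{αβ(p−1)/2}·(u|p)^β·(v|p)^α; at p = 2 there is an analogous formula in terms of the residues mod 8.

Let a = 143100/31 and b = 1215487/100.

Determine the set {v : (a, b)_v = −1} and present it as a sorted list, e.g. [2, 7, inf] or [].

[13, 37]

Mod squares: a ≡ 4929, b ≡ 3367. Check v ∈ {∞, 2, 3, 5, 7, 13, 19, 31, 37, 53}.
v=37: a=37^0·(≡15), b=37^1·(≡24) mod 37; (15|37)=-1, (24|37)=-1; (−1)^{0·1·18}·(-1)^1·(-1)^0 = -1.
v=7: a=7^0·(≡2), b=7^1·(≡3) mod 7; (2|7)=+1, (3|7)=-1; (−1)^{0·1·3}·(+1)^1·(-1)^0 = +1.
v=53: a=53^1·(≡17), b=53^0·(≡29) mod 53; (17|53)=+1, (29|53)=+1; (−1)^{1·0·26}·(+1)^0·(+1)^1 = +1.
v=3: a=3^3·(≡2), b=3^0·(≡1) mod 3; (2|3)=-1, (1|3)=+1; (−1)^{3·0·1}·(-1)^0·(+1)^3 = +1.
v=19: a=19^0·(≡12), b=19^2·(≡16) mod 19; (12|19)=-1, (16|19)=+1; (−1)^{0·2·9}·(-1)^2·(+1)^0 = +1.
v=2: v_2(a)=2, v_2(b)=-2; units ≡ 1, 7 (mod 8); ε·ε+αω+βω = 0·1+2·0+-2·0 ≡ 0  ⇒  (a,b)_2 = +1.
v=∞: 4929 > 0 and 3367 > 0  ⇒  (a,b)_∞ = +1.
v=31: a=31^-1·(≡4), b=31^0·(≡10) mod 31; (4|31)=+1, (10|31)=+1; (−1)^{-1·0·15}·(+1)^0·(+1)^-1 = +1.
v=13: a=13^0·(≡7), b=13^1·(≡9) mod 13; (7|13)=-1, (9|13)=+1; (−1)^{0·1·6}·(-1)^1·(+1)^0 = -1.
v=5: a=5^2·(≡4), b=5^-2·(≡3) mod 5; (4|5)=+1, (3|5)=-1; (−1)^{2·-2·2}·(+1)^-2·(-1)^2 = +1.
|Ram(4929, 3367)| = 2, even; anisotropic at {13, 37}.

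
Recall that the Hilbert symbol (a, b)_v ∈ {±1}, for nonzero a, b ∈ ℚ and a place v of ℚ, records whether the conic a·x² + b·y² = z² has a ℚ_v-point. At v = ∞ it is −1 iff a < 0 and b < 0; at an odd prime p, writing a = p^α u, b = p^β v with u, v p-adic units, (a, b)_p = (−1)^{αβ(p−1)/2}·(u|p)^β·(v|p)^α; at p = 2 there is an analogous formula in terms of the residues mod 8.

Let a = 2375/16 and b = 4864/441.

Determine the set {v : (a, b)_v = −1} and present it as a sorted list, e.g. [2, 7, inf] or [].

[2, 19]

(a, b) ≡ (95, 19) mod (ℚ^×)²; places V = {2, 3, 5, 7, 19, ∞}.
(a,b)_∞: sgn(95)=+, sgn(19)=+, so +1.
(a,b)_5: α=3, u≡4; β=0, v≡4 (mod 5); (4|5)=+1, (4|5)=+1; sign (−1)^0·+1^0·+1^3 = +1.
(a,b)_7: α=0, u≡1; β=-2, v≡3 (mod 7); (1|7)=+1, (3|7)=-1; sign (−1)^0·+1^-2·-1^0 = +1.
(a,b)_2: α=-4, β=8; u≡7, v≡3 (mod 8); ε(u)ε(v)=1·1, αω(v)=-4·1, βω(u)=8·0; sum ≡ 1  ⇒  -1.
(a,b)_3: α=0, u≡2; β=-2, v≡1 (mod 3); (2|3)=-1, (1|3)=+1; sign (−1)^0·-1^-2·+1^0 = +1.
(a,b)_19: α=1, u≡9; β=1, v≡7 (mod 19); (9|19)=+1, (7|19)=+1; sign (−1)^1·+1^1·+1^1 = -1.
Ram(95, 19) = {2, 19}; no ℚ_2-point on the conic.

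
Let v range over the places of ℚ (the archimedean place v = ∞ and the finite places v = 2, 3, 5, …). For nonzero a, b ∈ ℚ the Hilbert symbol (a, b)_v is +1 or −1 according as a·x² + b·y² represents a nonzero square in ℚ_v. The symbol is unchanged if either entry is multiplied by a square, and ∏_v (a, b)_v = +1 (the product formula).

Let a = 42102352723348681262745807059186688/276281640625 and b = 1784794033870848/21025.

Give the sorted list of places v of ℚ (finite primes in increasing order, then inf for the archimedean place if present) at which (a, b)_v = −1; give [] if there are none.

Mod squares: a ≡ 264957, b ≡ 1600516918. Check v ∈ {∞, 2, 3, 5, 7, 11, 13, 17, 29, 31, 37, 41}.
v=3: a=3^15·(≡2), b=3^2·(≡1) mod 3; (2|3)=-1, (1|3)=+1; (−1)^{15·2·1}·(-1)^2·(+1)^15 = +1.
v=29: a=29^-4·(≡28), b=29^-2·(≡4) mod 29; (28|29)=+1, (4|29)=+1; (−1)^{-4·-2·14}·(+1)^-2·(+1)^-4 = +1.
v=41: a=41^2·(≡35), b=41^1·(≡9) mod 41; (35|41)=-1, (9|41)=+1; (−1)^{2·1·20}·(-1)^1·(+1)^2 = -1.
v=31: a=31^3·(≡29), b=31^1·(≡9) mod 31; (29|31)=-1, (9|31)=+1; (−1)^{3·1·15}·(-1)^1·(+1)^3 = +1.
v=2: v_2(a)=10, v_2(b)=11; units ≡ 5, 3 (mod 8); ε·ε+αω+βω = 0·1+10·1+11·1 ≡ 1  ⇒  (a,b)_2 = -1.
v=11: a=11^7·(≡8), b=11^3·(≡8) mod 11; (8|11)=-1, (8|11)=-1; (−1)^{7·3·5}·(-1)^3·(-1)^7 = -1.
v=5: a=5^-8·(≡3), b=5^-2·(≡3) mod 5; (3|5)=-1, (3|5)=-1; (−1)^{-8·-2·2}·(-1)^-2·(-1)^-8 = +1.
v=7: a=7^3·(≡2), b=7^1·(≡1) mod 7; (2|7)=+1, (1|7)=+1; (−1)^{3·1·3}·(+1)^1·(+1)^3 = -1.
v=∞: 264957 > 0 and 1600516918 > 0  ⇒  (a,b)_∞ = +1.
v=17: a=17^0·(≡12), b=17^1·(≡3) mod 17; (12|17)=-1, (3|17)=-1; (−1)^{0·1·8}·(-1)^1·(-1)^0 = -1.
v=37: a=37^3·(≡5), b=37^1·(≡36) mod 37; (5|37)=-1, (36|37)=+1; (−1)^{3·1·18}·(-1)^1·(+1)^3 = -1.
v=13: a=13^2·(≡12), b=13^1·(≡9) mod 13; (12|13)=+1, (9|13)=+1; (−1)^{2·1·6}·(+1)^1·(+1)^2 = +1.
Ram(264957, 1600516918) = {2, 7, 11, 17, 37, 41}; no ℚ_2-point on the conic.

[2, 7, 11, 17, 37, 41]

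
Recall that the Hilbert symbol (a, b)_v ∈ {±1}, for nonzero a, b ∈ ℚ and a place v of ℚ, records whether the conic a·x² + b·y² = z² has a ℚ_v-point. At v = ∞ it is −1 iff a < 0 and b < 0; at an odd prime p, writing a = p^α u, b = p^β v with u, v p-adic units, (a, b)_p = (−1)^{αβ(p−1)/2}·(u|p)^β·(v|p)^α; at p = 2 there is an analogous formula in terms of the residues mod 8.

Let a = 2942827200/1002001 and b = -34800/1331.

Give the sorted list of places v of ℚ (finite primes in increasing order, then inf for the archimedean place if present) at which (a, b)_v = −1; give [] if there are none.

(a, b) ≡ (3, -957) mod (ℚ^×)²; places V = {2, 3, 5, 7, 11, 13, 29, ∞}.
(a,b)_7: α=-2, u≡6; β=0, v≡4 (mod 7); (6|7)=-1, (4|7)=+1; sign (−1)^0·-1^0·+1^-2 = +1.
(a,b)_5: α=2, u≡3; β=2, v≡3 (mod 5); (3|5)=-1, (3|5)=-1; sign (−1)^0·-1^2·-1^2 = +1.
(a,b)_3: α=7, u≡1; β=1, v≡2 (mod 3); (1|3)=+1, (2|3)=-1; sign (−1)^1·+1^1·-1^7 = +1.
(a,b)_13: α=-2, u≡1; β=0, v≡8 (mod 13); (1|13)=+1, (8|13)=-1; sign (−1)^0·+1^0·-1^-2 = +1.
(a,b)_11: α=-2, u≡3; β=-3, v≡4 (mod 11); (3|11)=+1, (4|11)=+1; sign (−1)^0·+1^-3·+1^-2 = +1.
(a,b)_∞: sgn(3)=+, sgn(-957)=−, so +1.
(a,b)_2: α=6, β=4; u≡3, v≡3 (mod 8); ε(u)ε(v)=1·1, αω(v)=6·1, βω(u)=4·1; sum ≡ 1  ⇒  -1.
(a,b)_29: α=2, u≡8; β=1, v≡23 (mod 29); (8|29)=-1, (23|29)=+1; sign (−1)^0·-1^1·+1^2 = -1.
Ram(3, -957) = {2, 29}; no ℚ_2-point on the conic.

[2, 29]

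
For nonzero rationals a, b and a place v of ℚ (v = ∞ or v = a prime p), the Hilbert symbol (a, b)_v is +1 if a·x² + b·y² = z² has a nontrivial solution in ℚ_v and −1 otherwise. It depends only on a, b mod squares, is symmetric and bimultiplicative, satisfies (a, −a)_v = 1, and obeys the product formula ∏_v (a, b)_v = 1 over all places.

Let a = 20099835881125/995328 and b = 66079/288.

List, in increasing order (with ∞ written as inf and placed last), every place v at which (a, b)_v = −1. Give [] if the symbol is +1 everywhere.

(a, b) ≡ (2415, 782) mod (ℚ^×)²; places V = {2, 3, 5, 7, 11, 13, 17, 23, ∞}.
(a,b)_7: α=1, u≡4; β=0, v≡6 (mod 7); (4|7)=+1, (6|7)=-1; sign (−1)^0·+1^0·-1^1 = -1.
(a,b)_17: α=2, u≡8; β=1, v≡6 (mod 17); (8|17)=+1, (6|17)=-1; sign (−1)^0·+1^1·-1^2 = +1.
(a,b)_13: α=4, u≡10; β=2, v≡7 (mod 13); (10|13)=+1, (7|13)=-1; sign (−1)^0·+1^2·-1^4 = +1.
(a,b)_2: α=-12, β=-5; u≡7, v≡7 (mod 8); ε(u)ε(v)=1·1, αω(v)=-12·0, βω(u)=-5·0; sum ≡ 1  ⇒  -1.
(a,b)_11: α=2, u≡6; β=0, v≡1 (mod 11); (6|11)=-1, (1|11)=+1; sign (−1)^0·-1^0·+1^2 = +1.
(a,b)_∞: sgn(2415)=+, sgn(782)=+, so +1.
(a,b)_23: α=1, u≡8; β=1, v≡19 (mod 23); (8|23)=+1, (19|23)=-1; sign (−1)^1·+1^1·-1^1 = +1.
(a,b)_5: α=3, u≡3; β=0, v≡3 (mod 5); (3|5)=-1, (3|5)=-1; sign (−1)^0·-1^0·-1^3 = -1.
(a,b)_3: α=-5, u≡1; β=-2, v≡2 (mod 3); (1|3)=+1, (2|3)=-1; sign (−1)^0·+1^-2·-1^-5 = -1.
Ram(2415, 782) = {2, 3, 5, 7}; no ℚ_2-point on the conic.

[2, 3, 5, 7]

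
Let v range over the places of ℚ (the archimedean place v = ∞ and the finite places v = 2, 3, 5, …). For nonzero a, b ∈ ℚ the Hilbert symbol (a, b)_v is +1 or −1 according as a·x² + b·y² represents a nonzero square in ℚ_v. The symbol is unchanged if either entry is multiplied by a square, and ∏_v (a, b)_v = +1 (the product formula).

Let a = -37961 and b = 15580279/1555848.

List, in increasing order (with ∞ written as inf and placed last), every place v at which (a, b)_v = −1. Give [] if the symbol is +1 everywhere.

(a, b) ≡ (-37961, 638) mod (ℚ^×)²; places V = {2, 3, 7, 11, 13, 17, 29, ∞}.
(a,b)_2: α=0, β=-3; u≡7, v≡7 (mod 8); ε(u)ε(v)=1·1, αω(v)=0·0, βω(u)=-3·0; sum ≡ 1  ⇒  -1.
(a,b)_29: α=1, u≡25; β=1, v≡16 (mod 29); (25|29)=+1, (16|29)=+1; sign (−1)^0·+1^1·+1^1 = +1.
(a,b)_11: α=1, u≡3; β=1, v≡5 (mod 11); (3|11)=+1, (5|11)=+1; sign (−1)^1·+1^1·+1^1 = -1.
(a,b)_∞: sgn(-37961)=−, sgn(638)=+, so +1.
(a,b)_3: α=0, u≡1; β=-4, v≡2 (mod 3); (1|3)=+1, (2|3)=-1; sign (−1)^0·+1^-4·-1^0 = +1.
(a,b)_7: α=1, u≡2; β=-4, v≡2 (mod 7); (2|7)=+1, (2|7)=+1; sign (−1)^0·+1^-4·+1^1 = +1.
(a,b)_17: α=1, u≡11; β=2, v≡9 (mod 17); (11|17)=-1, (9|17)=+1; sign (−1)^0·-1^2·+1^1 = +1.
(a,b)_13: α=0, u≡12; β=2, v≡1 (mod 13); (12|13)=+1, (1|13)=+1; sign (−1)^0·+1^2·+1^0 = +1.
|Ram(-37961, 638)| = 2, even; anisotropic at {2, 11}.

[2, 11]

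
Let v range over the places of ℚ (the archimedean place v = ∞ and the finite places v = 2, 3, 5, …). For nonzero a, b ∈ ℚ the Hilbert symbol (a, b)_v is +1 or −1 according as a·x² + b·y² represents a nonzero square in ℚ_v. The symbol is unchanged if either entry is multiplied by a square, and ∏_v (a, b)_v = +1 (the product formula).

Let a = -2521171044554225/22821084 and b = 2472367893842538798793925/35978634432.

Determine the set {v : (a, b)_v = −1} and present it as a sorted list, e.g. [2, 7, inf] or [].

(a, b) ≡ (-430559, 2679) mod (ℚ^×)²; places V = {2, 3, 5, 7, 11, 13, 17, 19, 31, 37, 43, 47, ∞}.
(a,b)_2: α=-2, β=-6; u≡1, v≡7 (mod 8); ε(u)ε(v)=0·1, αω(v)=-2·0, βω(u)=-6·0; sum ≡ 0  ⇒  +1.
(a,b)_31: α=-1, u≡15; β=0, v≡30 (mod 31); (15|31)=-1, (30|31)=-1; sign (−1)^0·-1^0·-1^-1 = -1.
(a,b)_7: α=4, u≡1; β=6, v≡3 (mod 7); (1|7)=+1, (3|7)=-1; sign (−1)^0·+1^6·-1^4 = +1.
(a,b)_43: α=1, u≡25; β=2, v≡6 (mod 43); (25|43)=+1, (6|43)=+1; sign (−1)^0·+1^2·+1^1 = +1.
(a,b)_17: α=1, u≡7; β=2, v≡3 (mod 17); (7|17)=-1, (3|17)=-1; sign (−1)^0·-1^2·-1^1 = -1.
(a,b)_3: α=-2, u≡1; β=-9, v≡2 (mod 3); (1|3)=+1, (2|3)=-1; sign (−1)^0·+1^-9·-1^-2 = +1.
(a,b)_19: α=1, u≡11; β=3, v≡10 (mod 19); (11|19)=+1, (10|19)=-1; sign (−1)^1·+1^3·-1^1 = +1.
(a,b)_13: α=-2, u≡3; β=-4, v≡9 (mod 13); (3|13)=+1, (9|13)=+1; sign (−1)^0·+1^-4·+1^-2 = +1.
(a,b)_5: α=2, u≡4; β=2, v≡1 (mod 5); (4|5)=+1, (1|5)=+1; sign (−1)^0·+1^2·+1^2 = +1.
(a,b)_11: α=-2, u≡4; β=0, v≡10 (mod 11); (4|11)=+1, (10|11)=-1; sign (−1)^0·+1^0·-1^-2 = +1.
(a,b)_37: α=2, u≡33; β=0, v≡22 (mod 37); (33|37)=+1, (22|37)=-1; sign (−1)^0·+1^0·-1^2 = +1.
(a,b)_47: α=2, u≡18; β=5, v≡40 (mod 47); (18|47)=+1, (40|47)=-1; sign (−1)^0·+1^5·-1^2 = +1.
(a,b)_∞: sgn(-430559)=−, sgn(2679)=+, so +1.
(-430559, 2679 / ℚ) ramifies at {17, 31}: a division algebra.

[17, 31]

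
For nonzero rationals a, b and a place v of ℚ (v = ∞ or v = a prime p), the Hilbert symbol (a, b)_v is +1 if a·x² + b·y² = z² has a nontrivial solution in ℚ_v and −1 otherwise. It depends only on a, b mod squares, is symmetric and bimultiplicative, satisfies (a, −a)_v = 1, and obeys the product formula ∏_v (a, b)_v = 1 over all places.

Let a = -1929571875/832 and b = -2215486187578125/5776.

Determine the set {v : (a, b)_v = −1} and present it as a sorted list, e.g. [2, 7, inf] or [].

[13, inf]

Mod squares: a ≡ -455, b ≡ -5. Check v ∈ {∞, 2, 3, 5, 7, 11, 13, 19}.
v=11: a=11^2·(≡8), b=11^2·(≡6) mod 11; (8|11)=-1, (6|11)=-1; (−1)^{2·2·5}·(-1)^2·(-1)^2 = +1.
v=5: a=5^5·(≡1), b=5^7·(≡4) mod 5; (1|5)=+1, (4|5)=+1; (−1)^{5·7·2}·(+1)^7·(+1)^5 = +1.
v=7: a=7^1·(≡6), b=7^2·(≡1) mod 7; (6|7)=-1, (1|7)=+1; (−1)^{1·2·3}·(-1)^2·(+1)^1 = +1.
v=3: a=3^6·(≡1), b=3^14·(≡1) mod 3; (1|3)=+1, (1|3)=+1; (−1)^{6·14·1}·(+1)^14·(+1)^6 = +1.
v=13: a=13^-1·(≡10), b=13^0·(≡8) mod 13; (10|13)=+1, (8|13)=-1; (−1)^{-1·0·6}·(+1)^0·(-1)^-1 = -1.
v=∞: -455 < 0 and -5 < 0  ⇒  (a,b)_∞ = -1.
v=19: a=19^0·(≡7), b=19^-2·(≡15) mod 19; (7|19)=+1, (15|19)=-1; (−1)^{0·-2·9}·(+1)^-2·(-1)^0 = +1.
v=2: v_2(a)=-6, v_2(b)=-4; units ≡ 1, 3 (mod 8); ε·ε+αω+βω = 0·1+-6·1+-4·0 ≡ 0  ⇒  (a,b)_2 = +1.
(-455, -5 / ℚ) ramifies at {13, ∞}: a division algebra.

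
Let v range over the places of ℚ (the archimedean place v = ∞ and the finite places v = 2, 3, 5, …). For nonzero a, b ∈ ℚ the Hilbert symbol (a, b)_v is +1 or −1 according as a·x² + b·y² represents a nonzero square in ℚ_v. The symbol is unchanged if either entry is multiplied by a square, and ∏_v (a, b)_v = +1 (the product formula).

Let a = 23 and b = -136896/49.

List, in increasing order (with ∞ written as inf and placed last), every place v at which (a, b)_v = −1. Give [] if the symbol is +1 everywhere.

Mod squares: a ≡ 23, b ≡ -2139. Check v ∈ {∞, 2, 3, 7, 23, 31}.
v=∞: 23 > 0 and -2139 < 0  ⇒  (a,b)_∞ = +1.
v=2: v_2(a)=0, v_2(b)=6; units ≡ 7, 5 (mod 8); ε·ε+αω+βω = 1·0+0·1+6·0 ≡ 0  ⇒  (a,b)_2 = +1.
v=31: a=31^0·(≡23), b=31^1·(≡13) mod 31; (23|31)=-1, (13|31)=-1; (−1)^{0·1·15}·(-1)^1·(-1)^0 = -1.
v=23: a=23^1·(≡1), b=23^1·(≡17) mod 23; (1|23)=+1, (17|23)=-1; (−1)^{1·1·11}·(+1)^1·(-1)^1 = +1.
v=7: a=7^0·(≡2), b=7^-2·(≡3) mod 7; (2|7)=+1, (3|7)=-1; (−1)^{0·-2·3}·(+1)^-2·(-1)^0 = +1.
v=3: a=3^0·(≡2), b=3^1·(≡1) mod 3; (2|3)=-1, (1|3)=+1; (−1)^{0·1·1}·(-1)^1·(+1)^0 = -1.
|Ram(23, -2139)| = 2, even; anisotropic at {3, 31}.

[3, 31]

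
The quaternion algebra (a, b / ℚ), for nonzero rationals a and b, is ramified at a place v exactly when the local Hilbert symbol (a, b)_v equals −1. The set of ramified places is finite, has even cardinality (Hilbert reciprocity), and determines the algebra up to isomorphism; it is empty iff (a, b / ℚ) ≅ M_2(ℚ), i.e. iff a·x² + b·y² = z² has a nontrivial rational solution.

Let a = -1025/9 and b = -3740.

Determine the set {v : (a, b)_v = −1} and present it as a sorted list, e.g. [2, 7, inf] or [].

Mod squares: a ≡ -41, b ≡ -935. Check v ∈ {∞, 2, 3, 5, 11, 17, 41}.
v=2: v_2(a)=0, v_2(b)=2; units ≡ 7, 1 (mod 8); ε·ε+αω+βω = 1·0+0·0+2·0 ≡ 0  ⇒  (a,b)_2 = +1.
v=17: a=17^0·(≡7), b=17^1·(≡1) mod 17; (7|17)=-1, (1|17)=+1; (−1)^{0·1·8}·(-1)^1·(+1)^0 = -1.
v=41: a=41^1·(≡20), b=41^0·(≡32) mod 41; (20|41)=+1, (32|41)=+1; (−1)^{1·0·20}·(+1)^0·(+1)^1 = +1.
v=5: a=5^2·(≡1), b=5^1·(≡2) mod 5; (1|5)=+1, (2|5)=-1; (−1)^{2·1·2}·(+1)^1·(-1)^2 = +1.
v=3: a=3^-2·(≡1), b=3^0·(≡1) mod 3; (1|3)=+1, (1|3)=+1; (−1)^{-2·0·1}·(+1)^0·(+1)^-2 = +1.
v=11: a=11^0·(≡1), b=11^1·(≡1) mod 11; (1|11)=+1, (1|11)=+1; (−1)^{0·1·5}·(+1)^1·(+1)^0 = +1.
v=∞: -41 < 0 and -935 < 0  ⇒  (a,b)_∞ = -1.
Ram(-41, -935) = {17, ∞}; no ℚ_17-point on the conic.

[17, inf]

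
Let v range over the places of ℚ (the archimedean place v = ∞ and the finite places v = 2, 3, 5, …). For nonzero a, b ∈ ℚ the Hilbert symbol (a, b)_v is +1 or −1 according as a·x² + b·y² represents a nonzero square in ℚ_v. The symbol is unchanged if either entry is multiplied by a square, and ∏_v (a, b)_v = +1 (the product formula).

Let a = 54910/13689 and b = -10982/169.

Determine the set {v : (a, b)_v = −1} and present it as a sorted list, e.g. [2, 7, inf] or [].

(a, b) ≡ (190, -38) mod (ℚ^×)²; places V = {2, 3, 5, 13, 17, 19, ∞}.
(a,b)_∞: sgn(190)=+, sgn(-38)=−, so +1.
(a,b)_5: α=1, u≡3; β=0, v≡2 (mod 5); (3|5)=-1, (2|5)=-1; sign (−1)^0·-1^0·-1^1 = -1.
(a,b)_17: α=2, u≡5; β=2, v≡4 (mod 17); (5|17)=-1, (4|17)=+1; sign (−1)^0·-1^2·+1^2 = +1.
(a,b)_13: α=-2, u≡8; β=-2, v≡3 (mod 13); (8|13)=-1, (3|13)=+1; sign (−1)^0·-1^-2·+1^-2 = +1.
(a,b)_2: α=1, β=1; u≡7, v≡5 (mod 8); ε(u)ε(v)=1·0, αω(v)=1·1, βω(u)=1·0; sum ≡ 1  ⇒  -1.
(a,b)_19: α=1, u≡15; β=1, v≡4 (mod 19); (15|19)=-1, (4|19)=+1; sign (−1)^1·-1^1·+1^1 = +1.
(a,b)_3: α=-4, u≡1; β=0, v≡1 (mod 3); (1|3)=+1, (1|3)=+1; sign (−1)^0·+1^0·+1^-4 = +1.
Ram(190, -38) = {2, 5}; no ℚ_2-point on the conic.

[2, 5]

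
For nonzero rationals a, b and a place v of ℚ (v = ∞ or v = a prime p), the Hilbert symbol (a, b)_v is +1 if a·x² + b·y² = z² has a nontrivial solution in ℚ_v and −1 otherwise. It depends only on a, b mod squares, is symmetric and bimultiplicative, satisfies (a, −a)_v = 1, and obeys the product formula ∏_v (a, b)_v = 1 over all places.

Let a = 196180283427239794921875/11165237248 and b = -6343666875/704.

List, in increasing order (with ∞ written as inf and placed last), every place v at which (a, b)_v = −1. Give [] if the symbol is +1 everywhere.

Mod squares: a ≡ 4290, b ≡ -17017. Check v ∈ {∞, 2, 3, 5, 7, 11, 13, 17}.
v=2: v_2(a)=-23, v_2(b)=-6; units ≡ 1, 7 (mod 8); ε·ε+αω+βω = 0·1+-23·0+-6·0 ≡ 0  ⇒  (a,b)_2 = +1.
v=13: a=13^3·(≡6), b=13^1·(≡4) mod 13; (6|13)=-1, (4|13)=+1; (−1)^{3·1·6}·(-1)^1·(+1)^3 = -1.
v=∞: 4290 > 0 and -17017 < 0  ⇒  (a,b)_∞ = +1.
v=11: a=11^-3·(≡4), b=11^-1·(≡9) mod 11; (4|11)=+1, (9|11)=+1; (−1)^{-3·-1·5}·(+1)^-1·(+1)^-3 = -1.
v=5: a=5^11·(≡2), b=5^4·(≡2) mod 5; (2|5)=-1, (2|5)=-1; (−1)^{11·4·2}·(-1)^4·(-1)^11 = -1.
v=17: a=17^2·(≡10), b=17^1·(≡16) mod 17; (10|17)=-1, (16|17)=+1; (−1)^{2·1·8}·(-1)^1·(+1)^2 = -1.
v=3: a=3^17·(≡2), b=3^8·(≡2) mod 3; (2|3)=-1, (2|3)=-1; (−1)^{17·8·1}·(-1)^8·(-1)^17 = -1.
v=7: a=7^2·(≡3), b=7^1·(≡3) mod 7; (3|7)=-1, (3|7)=-1; (−1)^{2·1·3}·(-1)^1·(-1)^2 = -1.
Ram(4290, -17017) = {3, 5, 7, 11, 13, 17}; no ℚ_3-point on the conic.

[3, 5, 7, 11, 13, 17]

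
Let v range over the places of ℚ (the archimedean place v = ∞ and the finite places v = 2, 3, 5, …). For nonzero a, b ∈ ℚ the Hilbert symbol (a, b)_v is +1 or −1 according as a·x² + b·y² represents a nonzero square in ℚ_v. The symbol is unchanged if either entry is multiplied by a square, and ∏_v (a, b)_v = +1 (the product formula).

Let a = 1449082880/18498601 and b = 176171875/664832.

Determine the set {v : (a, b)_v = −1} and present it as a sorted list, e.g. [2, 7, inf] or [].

[5, 53]

Mod squares: a ≡ 5, b ≡ 23903. Check v ∈ {∞, 2, 5, 7, 11, 17, 19, 23, 41, 53}.
v=17: a=17^-2·(≡6), b=17^0·(≡15) mod 17; (6|17)=-1, (15|17)=+1; (−1)^{-2·0·8}·(-1)^0·(+1)^-2 = +1.
v=41: a=41^0·(≡33), b=41^1·(≡2) mod 41; (33|41)=+1, (2|41)=+1; (−1)^{0·1·20}·(+1)^1·(+1)^0 = +1.
v=53: a=53^0·(≡2), b=53^-1·(≡51) mod 53; (2|53)=-1, (51|53)=-1; (−1)^{0·-1·26}·(-1)^-1·(-1)^0 = -1.
v=5: a=5^1·(≡1), b=5^8·(≡3) mod 5; (1|5)=+1, (3|5)=-1; (−1)^{1·8·2}·(+1)^8·(-1)^1 = -1.
v=∞: 5 > 0 and 23903 > 0  ⇒  (a,b)_∞ = +1.
v=23: a=23^-2·(≡14), b=23^0·(≡1) mod 23; (14|23)=-1, (1|23)=+1; (−1)^{-2·0·11}·(-1)^0·(+1)^-2 = +1.
v=11: a=11^-2·(≡1), b=11^1·(≡7) mod 11; (1|11)=+1, (7|11)=-1; (−1)^{-2·1·5}·(+1)^1·(-1)^-2 = +1.
v=19: a=19^2·(≡11), b=19^0·(≡6) mod 19; (11|19)=+1, (6|19)=+1; (−1)^{2·0·9}·(+1)^0·(+1)^2 = +1.
v=7: a=7^2·(≡5), b=7^-2·(≡6) mod 7; (5|7)=-1, (6|7)=-1; (−1)^{2·-2·3}·(-1)^-2·(-1)^2 = +1.
v=2: v_2(a)=14, v_2(b)=-8; units ≡ 5, 7 (mod 8); ε·ε+αω+βω = 0·1+14·0+-8·1 ≡ 0  ⇒  (a,b)_2 = +1.
(5, 23903 / ℚ) ramifies at {5, 53}: a division algebra.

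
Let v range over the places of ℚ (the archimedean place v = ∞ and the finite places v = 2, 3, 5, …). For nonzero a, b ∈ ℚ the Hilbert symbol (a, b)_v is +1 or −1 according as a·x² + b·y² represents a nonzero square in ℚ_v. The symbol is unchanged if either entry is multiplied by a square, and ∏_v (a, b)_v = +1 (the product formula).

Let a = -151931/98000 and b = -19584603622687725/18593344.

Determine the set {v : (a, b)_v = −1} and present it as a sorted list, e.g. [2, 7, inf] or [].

[3, 17, 29, inf]

(a, b) ≡ (-4495, -1581) mod (ℚ^×)²; places V = {2, 3, 5, 7, 11, 13, 17, 29, 31, ∞}.
(a,b)_5: α=-3, u≡1; β=2, v≡4 (mod 5); (1|5)=+1, (4|5)=+1; sign (−1)^0·+1^2·+1^-3 = +1.
(a,b)_13: α=2, u≡4; β=0, v≡5 (mod 13); (4|13)=+1, (5|13)=-1; sign (−1)^0·+1^0·-1^2 = +1.
(a,b)_7: α=-2, u≡5; β=-4, v≡4 (mod 7); (5|7)=-1, (4|7)=+1; sign (−1)^0·-1^-4·+1^-2 = +1.
(a,b)_11: α=0, u≡1; β=-2, v≡1 (mod 11); (1|11)=+1, (1|11)=+1; sign (−1)^0·+1^-2·+1^0 = +1.
(a,b)_29: α=1, u≡14; β=4, v≡14 (mod 29); (14|29)=-1, (14|29)=-1; sign (−1)^0·-1^4·-1^1 = -1.
(a,b)_∞: sgn(-4495)=−, sgn(-1581)=−, so -1.
(a,b)_3: α=0, u≡2; β=7, v≡1 (mod 3); (2|3)=-1, (1|3)=+1; sign (−1)^0·-1^7·+1^0 = -1.
(a,b)_17: α=0, u≡14; β=1, v≡8 (mod 17); (14|17)=-1, (8|17)=+1; sign (−1)^0·-1^1·+1^0 = -1.
(a,b)_2: α=-4, β=-6; u≡1, v≡3 (mod 8); ε(u)ε(v)=0·1, αω(v)=-4·1, βω(u)=-6·0; sum ≡ 0  ⇒  +1.
(a,b)_31: α=1, u≡10; β=3, v≡24 (mod 31); (10|31)=+1, (24|31)=-1; sign (−1)^1·+1^3·-1^1 = +1.
Ram(-4495, -1581) = {3, 17, 29, ∞}; no ℚ_3-point on the conic.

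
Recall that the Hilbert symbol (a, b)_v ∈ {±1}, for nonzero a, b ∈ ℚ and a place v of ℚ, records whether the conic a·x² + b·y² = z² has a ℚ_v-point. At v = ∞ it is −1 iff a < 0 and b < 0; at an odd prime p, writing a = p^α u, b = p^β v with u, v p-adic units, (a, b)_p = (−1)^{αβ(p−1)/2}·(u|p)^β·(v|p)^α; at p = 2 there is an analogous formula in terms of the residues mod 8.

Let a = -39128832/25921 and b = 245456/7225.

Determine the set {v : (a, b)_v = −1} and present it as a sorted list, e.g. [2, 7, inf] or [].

[3, 17, 29, 37]

(a, b) ≡ (-1887, 29) mod (ℚ^×)²; places V = {2, 3, 5, 7, 17, 23, 29, 37, ∞}.
(a,b)_17: α=1, u≡8; β=-2, v≡14 (mod 17); (8|17)=+1, (14|17)=-1; sign (−1)^0·+1^-2·-1^1 = -1.
(a,b)_23: α=-2, u≡11; β=2, v≡9 (mod 23); (11|23)=-1, (9|23)=+1; sign (−1)^0·-1^2·+1^-2 = +1.
(a,b)_3: α=5, u≡1; β=0, v≡2 (mod 3); (1|3)=+1, (2|3)=-1; sign (−1)^0·+1^0·-1^5 = -1.
(a,b)_5: α=0, u≡3; β=-2, v≡4 (mod 5); (3|5)=-1, (4|5)=+1; sign (−1)^0·-1^-2·+1^0 = +1.
(a,b)_2: α=8, β=4; u≡1, v≡5 (mod 8); ε(u)ε(v)=0·0, αω(v)=8·1, βω(u)=4·0; sum ≡ 0  ⇒  +1.
(a,b)_37: α=1, u≡14; β=0, v≡22 (mod 37); (14|37)=-1, (22|37)=-1; sign (−1)^0·-1^0·-1^1 = -1.
(a,b)_29: α=0, u≡12; β=1, v≡28 (mod 29); (12|29)=-1, (28|29)=+1; sign (−1)^0·-1^1·+1^0 = -1.
(a,b)_∞: sgn(-1887)=−, sgn(29)=+, so +1.
(a,b)_7: α=-2, u≡5; β=0, v≡1 (mod 7); (5|7)=-1, (1|7)=+1; sign (−1)^0·-1^0·+1^-2 = +1.
(-1887, 29 / ℚ) ramifies at {3, 17, 29, 37}: a division algebra.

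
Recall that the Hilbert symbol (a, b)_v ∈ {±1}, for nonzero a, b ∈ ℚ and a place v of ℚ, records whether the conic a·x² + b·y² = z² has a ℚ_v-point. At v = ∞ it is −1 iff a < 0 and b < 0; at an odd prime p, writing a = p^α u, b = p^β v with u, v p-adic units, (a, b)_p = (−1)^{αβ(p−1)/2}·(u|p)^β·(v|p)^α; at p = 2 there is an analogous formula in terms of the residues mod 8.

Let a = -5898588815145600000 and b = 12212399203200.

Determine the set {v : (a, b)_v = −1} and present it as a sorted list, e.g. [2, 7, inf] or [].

[2, 5]

(a, b) ≡ (-89585, 32718) mod (ℚ^×)²; places V = {2, 3, 5, 7, 19, 23, 41, ∞}.
(a,b)_19: α=1, u≡6; β=1, v≡13 (mod 19); (6|19)=+1, (13|19)=-1; sign (−1)^1·+1^1·-1^1 = +1.
(a,b)_2: α=10, β=7; u≡7, v≡7 (mod 8); ε(u)ε(v)=1·1, αω(v)=10·0, βω(u)=7·0; sum ≡ 1  ⇒  -1.
(a,b)_∞: sgn(-89585)=−, sgn(32718)=+, so +1.
(a,b)_7: α=4, u≡1; β=3, v≡6 (mod 7); (1|7)=+1, (6|7)=-1; sign (−1)^0·+1^3·-1^4 = +1.
(a,b)_3: α=4, u≡1; β=3, v≡1 (mod 3); (1|3)=+1, (1|3)=+1; sign (−1)^0·+1^3·+1^4 = +1.
(a,b)_41: α=1, u≡11; β=1, v≡22 (mod 41); (11|41)=-1, (22|41)=-1; sign (−1)^0·-1^1·-1^1 = +1.
(a,b)_23: α=3, u≡20; β=2, v≡3 (mod 23); (20|23)=-1, (3|23)=+1; sign (−1)^0·-1^2·+1^3 = +1.
(a,b)_5: α=5, u≡3; β=2, v≡3 (mod 5); (3|5)=-1, (3|5)=-1; sign (−1)^0·-1^2·-1^5 = -1.
Ram(-89585, 32718) = {2, 5}; no ℚ_2-point on the conic.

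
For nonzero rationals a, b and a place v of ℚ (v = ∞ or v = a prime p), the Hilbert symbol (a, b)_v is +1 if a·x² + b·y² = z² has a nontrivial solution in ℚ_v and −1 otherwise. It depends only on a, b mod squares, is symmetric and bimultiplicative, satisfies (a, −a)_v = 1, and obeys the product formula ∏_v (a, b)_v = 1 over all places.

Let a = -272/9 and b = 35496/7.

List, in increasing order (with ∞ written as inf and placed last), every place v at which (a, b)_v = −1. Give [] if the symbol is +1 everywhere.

Mod squares: a ≡ -17, b ≡ 6902. Check v ∈ {∞, 2, 3, 7, 17, 29}.
v=7: a=7^0·(≡4), b=7^-1·(≡6) mod 7; (4|7)=+1, (6|7)=-1; (−1)^{0·-1·3}·(+1)^-1·(-1)^0 = +1.
v=29: a=29^0·(≡2), b=29^1·(≡5) mod 29; (2|29)=-1, (5|29)=+1; (−1)^{0·1·14}·(-1)^1·(+1)^0 = -1.
v=17: a=17^1·(≡2), b=17^1·(≡2) mod 17; (2|17)=+1, (2|17)=+1; (−1)^{1·1·8}·(+1)^1·(+1)^1 = +1.
v=3: a=3^-2·(≡1), b=3^2·(≡2) mod 3; (1|3)=+1, (2|3)=-1; (−1)^{-2·2·1}·(+1)^2·(-1)^-2 = +1.
v=∞: -17 < 0 and 6902 > 0  ⇒  (a,b)_∞ = +1.
v=2: v_2(a)=4, v_2(b)=3; units ≡ 7, 3 (mod 8); ε·ε+αω+βω = 1·1+4·1+3·0 ≡ 1  ⇒  (a,b)_2 = -1.
|Ram(-17, 6902)| = 2, even; anisotropic at {2, 29}.

[2, 29]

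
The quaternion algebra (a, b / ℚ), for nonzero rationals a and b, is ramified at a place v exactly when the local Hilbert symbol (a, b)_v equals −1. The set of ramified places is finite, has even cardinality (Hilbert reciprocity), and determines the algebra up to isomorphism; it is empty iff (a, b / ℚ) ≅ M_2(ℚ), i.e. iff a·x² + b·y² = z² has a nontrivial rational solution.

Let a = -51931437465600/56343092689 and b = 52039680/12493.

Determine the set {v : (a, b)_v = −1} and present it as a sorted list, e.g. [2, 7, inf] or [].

[2, 3]

(a, b) ≡ (-66, 1365) mod (ℚ^×)²; places V = {2, 3, 5, 7, 11, 13, 19, 31, ∞}.
(a,b)_7: α=2, u≡2; β=1, v≡6 (mod 7); (2|7)=+1, (6|7)=-1; sign (−1)^0·+1^1·-1^2 = +1.
(a,b)_13: α=-2, u≡10; β=-1, v≡9 (mod 13); (10|13)=+1, (9|13)=+1; sign (−1)^0·+1^-1·+1^-2 = +1.
(a,b)_2: α=17, β=12; u≡7, v≡5 (mod 8); ε(u)ε(v)=1·0, αω(v)=17·1, βω(u)=12·0; sum ≡ 1  ⇒  -1.
(a,b)_19: α=-2, u≡15; β=0, v≡1 (mod 19); (15|19)=-1, (1|19)=+1; sign (−1)^0·-1^0·+1^-2 = +1.
(a,b)_∞: sgn(-66)=−, sgn(1365)=+, so +1.
(a,b)_3: α=5, u≡2; β=1, v≡2 (mod 3); (2|3)=-1, (2|3)=-1; sign (−1)^1·-1^1·-1^5 = -1.
(a,b)_5: α=2, u≡4; β=1, v≡2 (mod 5); (4|5)=+1, (2|5)=-1; sign (−1)^0·+1^1·-1^2 = +1.
(a,b)_31: α=-4, u≡11; β=-2, v≡8 (mod 31); (11|31)=-1, (8|31)=+1; sign (−1)^0·-1^-2·+1^-4 = +1.
(a,b)_11: α=3, u≡4; β=2, v≡3 (mod 11); (4|11)=+1, (3|11)=+1; sign (−1)^0·+1^2·+1^3 = +1.
(-66, 1365 / ℚ) ramifies at {2, 3}: a division algebra.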